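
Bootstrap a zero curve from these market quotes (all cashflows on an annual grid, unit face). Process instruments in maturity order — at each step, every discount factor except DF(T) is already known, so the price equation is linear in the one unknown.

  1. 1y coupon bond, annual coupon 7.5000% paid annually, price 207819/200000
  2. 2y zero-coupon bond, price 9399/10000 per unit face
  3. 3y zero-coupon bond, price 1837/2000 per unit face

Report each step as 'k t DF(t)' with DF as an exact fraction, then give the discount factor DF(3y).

1 1 4833/5000
2 2 9399/10000
3 3 1837/2000
DF(3y) = 1837/2000 ≈ 0.918500

step 1 [1y] bond c/1=3/40: DF=(207819/200000 − 3/40·(0))/(1+3/40) = 4833/5000 ≈ 0.966600
step 2 [2y] zero: DF = P = 9399/10000 ≈ 0.939900
step 3 [3y] zero: DF = P = 1837/2000 ≈ 0.918500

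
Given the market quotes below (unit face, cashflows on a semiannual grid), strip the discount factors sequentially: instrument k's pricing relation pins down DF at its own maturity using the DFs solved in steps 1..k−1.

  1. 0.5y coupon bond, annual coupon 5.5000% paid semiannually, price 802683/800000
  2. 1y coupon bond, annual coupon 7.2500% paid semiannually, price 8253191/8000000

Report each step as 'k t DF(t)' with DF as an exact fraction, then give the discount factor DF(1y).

1 1/2 1953/2000
2 1 4807/5000
DF(1y) = 4807/5000 ≈ 0.961400

step 1 [0.5y] bond c/2=11/400: DF=(802683/800000 − 11/400·(0))/(1+11/400) = 1953/2000 ≈ 0.976500
step 2 [1y] bond c/2=29/800: DF=(8253191/8000000 − 29/800·(0.976500))/(1+29/800) = 4807/5000 ≈ 0.961400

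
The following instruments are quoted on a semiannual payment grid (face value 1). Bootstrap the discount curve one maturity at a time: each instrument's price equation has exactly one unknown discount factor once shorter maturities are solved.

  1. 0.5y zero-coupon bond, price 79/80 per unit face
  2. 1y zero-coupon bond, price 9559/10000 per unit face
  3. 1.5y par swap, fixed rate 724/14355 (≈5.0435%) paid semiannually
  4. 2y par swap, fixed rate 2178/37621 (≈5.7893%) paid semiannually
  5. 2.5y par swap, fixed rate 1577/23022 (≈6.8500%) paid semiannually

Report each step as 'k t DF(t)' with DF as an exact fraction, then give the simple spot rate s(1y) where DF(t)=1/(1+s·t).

1 1/2 79/80
2 1 9559/10000
3 3/2 2319/2500
4 2 8911/10000
5 5/2 8423/10000
s(1y) = (1/(9559/10000) − 1)/(1) = 441/9559 ≈ 4.6135%

step 1 [0.5y] zero: DF = P = 79/80 ≈ 0.987500
step 2 [1y] zero: DF = P = 9559/10000 ≈ 0.955900
step 3 [1.5y] swap r/2=362/14355: DF=(1 − 362/14355·(0.987500+0.955900))/(1+362/14355) = 2319/2500 ≈ 0.927600
step 4 [2y] swap r/2=1089/37621: DF=(1 − 1089/37621·(0.987500+0.955900+0.927600))/(1+1089/37621) = 8911/10000 ≈ 0.891100
step 5 [2.5y] swap r/2=1577/46044: DF=(1 − 1577/46044·(0.987500+0.955900+0.927600+0.891100))/(1+1577/46044) = 8423/10000 ≈ 0.842300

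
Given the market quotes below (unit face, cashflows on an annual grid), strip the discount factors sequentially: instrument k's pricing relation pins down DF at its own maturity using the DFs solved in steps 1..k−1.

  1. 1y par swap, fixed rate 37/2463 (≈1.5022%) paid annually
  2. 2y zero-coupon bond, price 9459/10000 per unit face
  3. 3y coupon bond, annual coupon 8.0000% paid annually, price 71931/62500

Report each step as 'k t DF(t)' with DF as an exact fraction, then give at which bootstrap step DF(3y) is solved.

step 1 [1y] swap r/1=37/2463: DF=(1 − 37/2463·(0))/(1+37/2463) = 2463/2500 ≈ 0.985200
step 2 [2y] zero: DF = P = 9459/10000 ≈ 0.945900
step 3 [3y] bond c/1=2/25: DF=(71931/62500 − 2/25·(0.985200+0.945900))/(1+2/25) = 4613/5000 ≈ 0.922600

1 1 2463/2500
2 2 9459/10000
3 3 4613/5000
DF(3y) is solved at step 3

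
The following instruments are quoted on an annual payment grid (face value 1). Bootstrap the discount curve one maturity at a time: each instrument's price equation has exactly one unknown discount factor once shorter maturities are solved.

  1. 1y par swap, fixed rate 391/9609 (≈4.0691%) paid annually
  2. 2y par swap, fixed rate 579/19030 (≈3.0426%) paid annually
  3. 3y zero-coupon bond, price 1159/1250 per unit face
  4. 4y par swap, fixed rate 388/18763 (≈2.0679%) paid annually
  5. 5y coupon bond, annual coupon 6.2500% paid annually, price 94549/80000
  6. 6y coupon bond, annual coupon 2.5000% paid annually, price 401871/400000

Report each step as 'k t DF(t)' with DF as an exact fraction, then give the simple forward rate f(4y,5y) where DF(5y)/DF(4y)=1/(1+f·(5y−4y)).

1 1 9609/10000
2 2 9421/10000
3 3 1159/1250
4 4 1153/1250
5 5 2229/2500
6 6 8669/10000
f(4y,5y) = ((1153/1250)/(2229/2500) − 1)/(1) = 77/2229 ≈ 3.4545%

step 1 [1y] swap r/1=391/9609: DF=(1 − 391/9609·(0))/(1+391/9609) = 9609/10000 ≈ 0.960900
step 2 [2y] swap r/1=579/19030: DF=(1 − 579/19030·(0.960900))/(1+579/19030) = 9421/10000 ≈ 0.942100
step 3 [3y] zero: DF = P = 1159/1250 ≈ 0.927200
step 4 [4y] swap r/1=388/18763: DF=(1 − 388/18763·(0.960900+0.942100+0.927200))/(1+388/18763) = 1153/1250 ≈ 0.922400
step 5 [5y] bond c/1=1/16: DF=(94549/80000 − 1/16·(0.960900+0.942100+0.927200+0.922400))/(1+1/16) = 2229/2500 ≈ 0.891600
step 6 [6y] bond c/1=1/40: DF=(401871/400000 − 1/40·(0.960900+0.942100+0.927200+0.922400+0.891600))/(1+1/40) = 8669/10000 ≈ 0.866900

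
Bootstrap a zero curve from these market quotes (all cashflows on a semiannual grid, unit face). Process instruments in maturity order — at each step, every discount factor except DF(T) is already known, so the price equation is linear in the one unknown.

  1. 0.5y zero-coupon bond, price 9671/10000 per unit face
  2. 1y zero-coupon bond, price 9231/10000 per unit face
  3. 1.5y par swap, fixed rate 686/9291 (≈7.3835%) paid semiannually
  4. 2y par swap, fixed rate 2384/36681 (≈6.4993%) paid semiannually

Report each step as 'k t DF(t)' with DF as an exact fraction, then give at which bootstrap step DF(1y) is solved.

1 1/2 9671/10000
2 1 9231/10000
3 3/2 8971/10000
4 2 1101/1250
DF(1y) is solved at step 2

step 1 [0.5y] zero: DF = P = 9671/10000 ≈ 0.967100
step 2 [1y] zero: DF = P = 9231/10000 ≈ 0.923100
step 3 [1.5y] swap r/2=343/9291: DF=(1 − 343/9291·(0.967100+0.923100))/(1+343/9291) = 8971/10000 ≈ 0.897100
step 4 [2y] swap r/2=1192/36681: DF=(1 − 1192/36681·(0.967100+0.923100+0.897100))/(1+1192/36681) = 1101/1250 ≈ 0.880800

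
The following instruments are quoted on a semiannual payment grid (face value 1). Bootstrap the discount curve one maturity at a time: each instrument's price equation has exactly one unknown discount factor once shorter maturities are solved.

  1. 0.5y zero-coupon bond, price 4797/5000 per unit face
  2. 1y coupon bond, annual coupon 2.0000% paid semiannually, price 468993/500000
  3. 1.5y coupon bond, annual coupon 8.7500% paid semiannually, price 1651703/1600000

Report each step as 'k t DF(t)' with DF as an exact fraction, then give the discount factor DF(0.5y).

step 1 [0.5y] zero: DF = P = 4797/5000 ≈ 0.959400
step 2 [1y] bond c/2=1/100: DF=(468993/500000 − 1/100·(0.959400))/(1+1/100) = 1149/1250 ≈ 0.919200
step 3 [1.5y] bond c/2=7/160: DF=(1651703/1600000 − 7/160·(0.959400+0.919200))/(1+7/160) = 9103/10000 ≈ 0.910300

1 1/2 4797/5000
2 1 1149/1250
3 3/2 9103/10000
DF(0.5y) = 4797/5000 ≈ 0.959400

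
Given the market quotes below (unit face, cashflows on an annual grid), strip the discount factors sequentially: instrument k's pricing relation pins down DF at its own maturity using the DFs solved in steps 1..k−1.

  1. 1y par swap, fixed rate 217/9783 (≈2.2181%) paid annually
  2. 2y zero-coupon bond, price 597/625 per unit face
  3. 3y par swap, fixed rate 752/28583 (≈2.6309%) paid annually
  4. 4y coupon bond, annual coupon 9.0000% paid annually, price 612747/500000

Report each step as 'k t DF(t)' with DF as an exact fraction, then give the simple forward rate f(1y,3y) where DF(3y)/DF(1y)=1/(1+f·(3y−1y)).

step 1 [1y] swap r/1=217/9783: DF=(1 − 217/9783·(0))/(1+217/9783) = 9783/10000 ≈ 0.978300
step 2 [2y] zero: DF = P = 597/625 ≈ 0.955200
step 3 [3y] swap r/1=752/28583: DF=(1 − 752/28583·(0.978300+0.955200))/(1+752/28583) = 578/625 ≈ 0.924800
step 4 [4y] bond c/1=9/100: DF=(612747/500000 − 9/100·(0.978300+0.955200+0.924800))/(1+9/100) = 8883/10000 ≈ 0.888300

1 1 9783/10000
2 2 597/625
3 3 578/625
4 4 8883/10000
f(1y,3y) = ((9783/10000)/(578/625) − 1)/(2) = 535/18496 ≈ 2.8925%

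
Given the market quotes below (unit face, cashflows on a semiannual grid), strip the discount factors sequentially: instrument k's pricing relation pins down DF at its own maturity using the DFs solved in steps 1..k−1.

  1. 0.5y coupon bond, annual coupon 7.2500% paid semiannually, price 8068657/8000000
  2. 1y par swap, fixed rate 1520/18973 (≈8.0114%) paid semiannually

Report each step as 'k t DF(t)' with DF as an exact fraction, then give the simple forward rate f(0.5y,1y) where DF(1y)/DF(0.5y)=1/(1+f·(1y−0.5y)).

step 1 [0.5y] bond c/2=29/800: DF=(8068657/8000000 − 29/800·(0))/(1+29/800) = 9733/10000 ≈ 0.973300
step 2 [1y] swap r/2=760/18973: DF=(1 − 760/18973·(0.973300))/(1+760/18973) = 231/250 ≈ 0.924000

1 1/2 9733/10000
2 1 231/250
f(0.5y,1y) = ((9733/10000)/(231/250) − 1)/(1/2) = 493/4620 ≈ 10.6710%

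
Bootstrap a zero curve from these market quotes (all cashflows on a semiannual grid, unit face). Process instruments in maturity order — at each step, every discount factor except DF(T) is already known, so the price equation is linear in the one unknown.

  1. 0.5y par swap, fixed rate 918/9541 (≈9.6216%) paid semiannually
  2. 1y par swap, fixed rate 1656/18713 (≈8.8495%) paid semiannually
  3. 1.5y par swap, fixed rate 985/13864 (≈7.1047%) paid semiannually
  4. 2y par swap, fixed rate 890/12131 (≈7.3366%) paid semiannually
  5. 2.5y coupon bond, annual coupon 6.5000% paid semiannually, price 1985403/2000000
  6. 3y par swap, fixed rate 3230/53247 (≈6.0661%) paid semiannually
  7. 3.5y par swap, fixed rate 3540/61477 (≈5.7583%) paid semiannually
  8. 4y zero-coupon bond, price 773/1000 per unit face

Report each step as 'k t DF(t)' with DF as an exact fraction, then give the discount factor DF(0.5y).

1 1/2 9541/10000
2 1 2293/2500
3 3/2 1803/2000
4 2 1733/2000
5 5/2 8469/10000
6 3 1677/2000
7 7/2 823/1000
8 4 773/1000
DF(0.5y) = 9541/10000 ≈ 0.954100

step 1 [0.5y] swap r/2=459/9541: DF=(1 − 459/9541·(0))/(1+459/9541) = 9541/10000 ≈ 0.954100
step 2 [1y] swap r/2=828/18713: DF=(1 − 828/18713·(0.954100))/(1+828/18713) = 2293/2500 ≈ 0.917200
step 3 [1.5y] swap r/2=985/27728: DF=(1 − 985/27728·(0.954100+0.917200))/(1+985/27728) = 1803/2000 ≈ 0.901500
step 4 [2y] swap r/2=445/12131: DF=(1 − 445/12131·(0.954100+0.917200+0.901500))/(1+445/12131) = 1733/2000 ≈ 0.866500
step 5 [2.5y] bond c/2=13/400: DF=(1985403/2000000 − 13/400·(0.954100+0.917200+0.901500+0.866500))/(1+13/400) = 8469/10000 ≈ 0.846900
step 6 [3y] swap r/2=1615/53247: DF=(1 − 1615/53247·(0.954100+0.917200+0.901500+0.866500+0.846900))/(1+1615/53247) = 1677/2000 ≈ 0.838500
step 7 [3.5y] swap r/2=1770/61477: DF=(1 − 1770/61477·(0.954100+0.917200+0.901500+0.866500+0.846900+0.838500))/(1+1770/61477) = 823/1000 ≈ 0.823000
step 8 [4y] zero: DF = P = 773/1000 ≈ 0.773000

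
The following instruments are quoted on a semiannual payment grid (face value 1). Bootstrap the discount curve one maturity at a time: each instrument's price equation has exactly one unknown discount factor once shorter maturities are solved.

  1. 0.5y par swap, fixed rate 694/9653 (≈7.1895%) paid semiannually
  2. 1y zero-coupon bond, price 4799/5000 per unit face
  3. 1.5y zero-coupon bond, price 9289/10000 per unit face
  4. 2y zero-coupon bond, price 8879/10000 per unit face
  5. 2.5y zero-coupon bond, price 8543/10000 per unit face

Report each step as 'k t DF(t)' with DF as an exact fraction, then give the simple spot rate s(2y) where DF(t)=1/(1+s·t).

step 1 [0.5y] swap r/2=347/9653: DF=(1 − 347/9653·(0))/(1+347/9653) = 9653/10000 ≈ 0.965300
step 2 [1y] zero: DF = P = 4799/5000 ≈ 0.959800
step 3 [1.5y] zero: DF = P = 9289/10000 ≈ 0.928900
step 4 [2y] zero: DF = P = 8879/10000 ≈ 0.887900
step 5 [2.5y] zero: DF = P = 8543/10000 ≈ 0.854300

1 1/2 9653/10000
2 1 4799/5000
3 3/2 9289/10000
4 2 8879/10000
5 5/2 8543/10000
s(2y) = (1/(8879/10000) − 1)/(2) = 1121/17758 ≈ 6.3126%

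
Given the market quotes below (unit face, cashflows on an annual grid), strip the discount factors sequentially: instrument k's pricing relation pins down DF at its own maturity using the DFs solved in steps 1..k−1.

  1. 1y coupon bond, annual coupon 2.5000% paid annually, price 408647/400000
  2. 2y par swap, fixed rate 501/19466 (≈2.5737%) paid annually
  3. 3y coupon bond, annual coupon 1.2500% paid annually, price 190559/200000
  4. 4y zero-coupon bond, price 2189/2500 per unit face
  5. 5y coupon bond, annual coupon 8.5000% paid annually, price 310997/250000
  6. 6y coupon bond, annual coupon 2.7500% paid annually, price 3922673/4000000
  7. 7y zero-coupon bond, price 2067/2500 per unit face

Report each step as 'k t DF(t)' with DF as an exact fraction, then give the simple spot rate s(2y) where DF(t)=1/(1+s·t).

1 1 9967/10000
2 2 9499/10000
3 3 917/1000
4 4 2189/2500
5 5 1067/1250
6 6 1663/2000
7 7 2067/2500
s(2y) = (1/(9499/10000) − 1)/(2) = 501/18998 ≈ 2.6371%

step 1 [1y] bond c/1=1/40: DF=(408647/400000 − 1/40·(0))/(1+1/40) = 9967/10000 ≈ 0.996700
step 2 [2y] swap r/1=501/19466: DF=(1 − 501/19466·(0.996700))/(1+501/19466) = 9499/10000 ≈ 0.949900
step 3 [3y] bond c/1=1/80: DF=(190559/200000 − 1/80·(0.996700+0.949900))/(1+1/80) = 917/1000 ≈ 0.917000
step 4 [4y] zero: DF = P = 2189/2500 ≈ 0.875600
step 5 [5y] bond c/1=17/200: DF=(310997/250000 − 17/200·(0.996700+0.949900+0.917000+0.875600))/(1+17/200) = 1067/1250 ≈ 0.853600
step 6 [6y] bond c/1=11/400: DF=(3922673/4000000 − 11/400·(0.996700+0.949900+0.917000+0.875600+0.853600))/(1+11/400) = 1663/2000 ≈ 0.831500
step 7 [7y] zero: DF = P = 2067/2500 ≈ 0.826800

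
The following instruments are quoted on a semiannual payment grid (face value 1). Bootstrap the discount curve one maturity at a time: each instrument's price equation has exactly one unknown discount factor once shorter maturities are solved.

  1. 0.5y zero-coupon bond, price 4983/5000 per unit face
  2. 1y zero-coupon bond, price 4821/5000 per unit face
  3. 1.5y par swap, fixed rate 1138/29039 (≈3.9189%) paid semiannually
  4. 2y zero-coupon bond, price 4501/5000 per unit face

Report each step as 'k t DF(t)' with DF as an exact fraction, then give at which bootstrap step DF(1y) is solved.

step 1 [0.5y] zero: DF = P = 4983/5000 ≈ 0.996600
step 2 [1y] zero: DF = P = 4821/5000 ≈ 0.964200
step 3 [1.5y] swap r/2=569/29039: DF=(1 − 569/29039·(0.996600+0.964200))/(1+569/29039) = 9431/10000 ≈ 0.943100
step 4 [2y] zero: DF = P = 4501/5000 ≈ 0.900200

1 1/2 4983/5000
2 1 4821/5000
3 3/2 9431/10000
4 2 4501/5000
DF(1y) is solved at step 2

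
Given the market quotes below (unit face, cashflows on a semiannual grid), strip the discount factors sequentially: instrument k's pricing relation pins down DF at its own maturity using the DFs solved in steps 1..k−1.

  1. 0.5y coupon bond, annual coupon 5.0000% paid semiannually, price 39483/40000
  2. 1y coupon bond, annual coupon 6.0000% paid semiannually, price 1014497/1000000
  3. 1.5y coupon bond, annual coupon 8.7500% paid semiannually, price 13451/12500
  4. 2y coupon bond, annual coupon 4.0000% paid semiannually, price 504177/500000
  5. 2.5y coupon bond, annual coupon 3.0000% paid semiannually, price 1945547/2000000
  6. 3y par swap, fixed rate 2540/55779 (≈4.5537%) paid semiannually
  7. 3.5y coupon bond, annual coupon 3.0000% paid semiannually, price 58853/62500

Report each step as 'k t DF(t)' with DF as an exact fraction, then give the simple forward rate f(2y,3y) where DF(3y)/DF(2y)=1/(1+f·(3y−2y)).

1 1/2 963/1000
2 1 9569/10000
3 3/2 1901/2000
4 2 9323/10000
5 5/2 4511/5000
6 3 873/1000
7 7/2 8453/10000
f(2y,3y) = ((9323/10000)/(873/1000) − 1)/(1) = 593/8730 ≈ 6.7927%

step 1 [0.5y] bond c/2=1/40: DF=(39483/40000 − 1/40·(0))/(1+1/40) = 963/1000 ≈ 0.963000
step 2 [1y] bond c/2=3/100: DF=(1014497/1000000 − 3/100·(0.963000))/(1+3/100) = 9569/10000 ≈ 0.956900
step 3 [1.5y] bond c/2=7/160: DF=(13451/12500 − 7/160·(0.963000+0.956900))/(1+7/160) = 1901/2000 ≈ 0.950500
step 4 [2y] bond c/2=1/50: DF=(504177/500000 − 1/50·(0.963000+0.956900+0.950500))/(1+1/50) = 9323/10000 ≈ 0.932300
step 5 [2.5y] bond c/2=3/200: DF=(1945547/2000000 − 3/200·(0.963000+0.956900+0.950500+0.932300))/(1+3/200) = 4511/5000 ≈ 0.902200
step 6 [3y] swap r/2=1270/55779: DF=(1 − 1270/55779·(0.963000+0.956900+0.950500+0.932300+0.902200))/(1+1270/55779) = 873/1000 ≈ 0.873000
step 7 [3.5y] bond c/2=3/200: DF=(58853/62500 − 3/200·(0.963000+0.956900+0.950500+0.932300+0.902200+0.873000))/(1+3/200) = 8453/10000 ≈ 0.845300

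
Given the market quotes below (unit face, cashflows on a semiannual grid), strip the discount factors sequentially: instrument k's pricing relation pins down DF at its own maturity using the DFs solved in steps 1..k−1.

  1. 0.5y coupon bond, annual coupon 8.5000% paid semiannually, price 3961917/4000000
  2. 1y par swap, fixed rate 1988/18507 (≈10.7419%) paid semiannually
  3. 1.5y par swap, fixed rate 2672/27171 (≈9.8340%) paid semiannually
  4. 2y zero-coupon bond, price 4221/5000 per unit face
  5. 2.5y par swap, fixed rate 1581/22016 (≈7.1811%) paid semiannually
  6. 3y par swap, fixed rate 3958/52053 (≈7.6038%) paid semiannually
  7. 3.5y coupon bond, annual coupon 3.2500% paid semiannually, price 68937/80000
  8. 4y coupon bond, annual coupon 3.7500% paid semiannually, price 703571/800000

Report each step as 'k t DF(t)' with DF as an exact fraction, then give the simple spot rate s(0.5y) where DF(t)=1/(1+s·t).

1 1/2 9501/10000
2 1 4503/5000
3 3/2 1083/1250
4 2 4221/5000
5 5/2 8419/10000
6 3 8021/10000
7 7/2 7647/10000
8 4 3767/5000
s(0.5y) = (1/(9501/10000) − 1)/(1/2) = 998/9501 ≈ 10.5042%

step 1 [0.5y] bond c/2=17/400: DF=(3961917/4000000 − 17/400·(0))/(1+17/400) = 9501/10000 ≈ 0.950100
step 2 [1y] swap r/2=994/18507: DF=(1 − 994/18507·(0.950100))/(1+994/18507) = 4503/5000 ≈ 0.900600
step 3 [1.5y] swap r/2=1336/27171: DF=(1 − 1336/27171·(0.950100+0.900600))/(1+1336/27171) = 1083/1250 ≈ 0.866400
step 4 [2y] zero: DF = P = 4221/5000 ≈ 0.844200
step 5 [2.5y] swap r/2=1581/44032: DF=(1 − 1581/44032·(0.950100+0.900600+0.866400+0.844200))/(1+1581/44032) = 8419/10000 ≈ 0.841900
step 6 [3y] swap r/2=1979/52053: DF=(1 − 1979/52053·(0.950100+0.900600+0.866400+0.844200+0.841900))/(1+1979/52053) = 8021/10000 ≈ 0.802100
step 7 [3.5y] bond c/2=13/800: DF=(68937/80000 − 13/800·(0.950100+0.900600+0.866400+0.844200+0.841900+0.802100))/(1+13/800) = 7647/10000 ≈ 0.764700
step 8 [4y] bond c/2=3/160: DF=(703571/800000 − 3/160·(0.950100+0.900600+0.866400+0.844200+0.841900+0.802100+0.764700))/(1+3/160) = 3767/5000 ≈ 0.753400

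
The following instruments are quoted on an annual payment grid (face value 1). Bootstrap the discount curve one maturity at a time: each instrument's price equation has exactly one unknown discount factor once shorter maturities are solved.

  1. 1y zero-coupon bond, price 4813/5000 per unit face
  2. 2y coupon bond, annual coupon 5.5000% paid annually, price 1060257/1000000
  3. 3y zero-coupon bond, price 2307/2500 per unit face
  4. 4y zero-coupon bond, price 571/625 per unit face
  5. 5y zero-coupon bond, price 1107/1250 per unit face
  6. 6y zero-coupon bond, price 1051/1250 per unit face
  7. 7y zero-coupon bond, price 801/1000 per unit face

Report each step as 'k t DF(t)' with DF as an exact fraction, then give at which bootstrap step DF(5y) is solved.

step 1 [1y] zero: DF = P = 4813/5000 ≈ 0.962600
step 2 [2y] bond c/1=11/200: DF=(1060257/1000000 − 11/200·(0.962600))/(1+11/200) = 2387/2500 ≈ 0.954800
step 3 [3y] zero: DF = P = 2307/2500 ≈ 0.922800
step 4 [4y] zero: DF = P = 571/625 ≈ 0.913600
step 5 [5y] zero: DF = P = 1107/1250 ≈ 0.885600
step 6 [6y] zero: DF = P = 1051/1250 ≈ 0.840800
step 7 [7y] zero: DF = P = 801/1000 ≈ 0.801000

1 1 4813/5000
2 2 2387/2500
3 3 2307/2500
4 4 571/625
5 5 1107/1250
6 6 1051/1250
7 7 801/1000
DF(5y) is solved at step 5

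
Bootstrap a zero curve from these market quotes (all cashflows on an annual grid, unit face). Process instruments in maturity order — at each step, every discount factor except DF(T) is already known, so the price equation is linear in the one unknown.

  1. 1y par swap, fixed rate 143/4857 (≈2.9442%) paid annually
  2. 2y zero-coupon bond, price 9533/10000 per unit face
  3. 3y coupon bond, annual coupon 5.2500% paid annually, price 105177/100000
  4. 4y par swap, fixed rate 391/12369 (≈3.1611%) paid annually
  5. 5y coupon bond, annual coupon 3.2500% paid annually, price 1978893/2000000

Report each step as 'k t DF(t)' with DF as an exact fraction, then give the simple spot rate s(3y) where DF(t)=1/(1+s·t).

step 1 [1y] swap r/1=143/4857: DF=(1 − 143/4857·(0))/(1+143/4857) = 4857/5000 ≈ 0.971400
step 2 [2y] zero: DF = P = 9533/10000 ≈ 0.953300
step 3 [3y] bond c/1=21/400: DF=(105177/100000 − 21/400·(0.971400+0.953300))/(1+21/400) = 9033/10000 ≈ 0.903300
step 4 [4y] swap r/1=391/12369: DF=(1 − 391/12369·(0.971400+0.953300+0.903300))/(1+391/12369) = 8827/10000 ≈ 0.882700
step 5 [5y] bond c/1=13/400: DF=(1978893/2000000 − 13/400·(0.971400+0.953300+0.903300+0.882700))/(1+13/400) = 1683/2000 ≈ 0.841500

1 1 4857/5000
2 2 9533/10000
3 3 9033/10000
4 4 8827/10000
5 5 1683/2000
s(3y) = (1/(9033/10000) − 1)/(3) = 967/27099 ≈ 3.5684%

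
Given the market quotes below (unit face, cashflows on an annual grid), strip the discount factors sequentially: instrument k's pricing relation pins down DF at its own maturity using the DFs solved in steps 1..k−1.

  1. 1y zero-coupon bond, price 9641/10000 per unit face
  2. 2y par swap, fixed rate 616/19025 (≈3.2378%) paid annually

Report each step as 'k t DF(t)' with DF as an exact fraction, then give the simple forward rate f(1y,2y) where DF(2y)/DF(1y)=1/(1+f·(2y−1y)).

1 1 9641/10000
2 2 1173/1250
f(1y,2y) = ((9641/10000)/(1173/1250) − 1)/(1) = 257/9384 ≈ 2.7387%

step 1 [1y] zero: DF = P = 9641/10000 ≈ 0.964100
step 2 [2y] swap r/1=616/19025: DF=(1 − 616/19025·(0.964100))/(1+616/19025) = 1173/1250 ≈ 0.938400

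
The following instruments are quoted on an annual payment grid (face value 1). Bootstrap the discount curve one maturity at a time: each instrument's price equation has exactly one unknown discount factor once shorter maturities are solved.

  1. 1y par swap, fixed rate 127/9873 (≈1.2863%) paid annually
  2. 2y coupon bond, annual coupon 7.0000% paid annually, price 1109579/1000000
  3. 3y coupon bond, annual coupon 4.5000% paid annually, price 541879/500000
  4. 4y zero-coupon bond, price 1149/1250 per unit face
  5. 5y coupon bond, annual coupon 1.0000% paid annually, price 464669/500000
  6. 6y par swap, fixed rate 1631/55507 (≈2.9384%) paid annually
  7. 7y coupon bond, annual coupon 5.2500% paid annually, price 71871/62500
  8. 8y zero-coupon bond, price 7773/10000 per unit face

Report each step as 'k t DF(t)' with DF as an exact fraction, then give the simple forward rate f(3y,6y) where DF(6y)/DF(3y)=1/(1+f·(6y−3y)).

step 1 [1y] swap r/1=127/9873: DF=(1 − 127/9873·(0))/(1+127/9873) = 9873/10000 ≈ 0.987300
step 2 [2y] bond c/1=7/100: DF=(1109579/1000000 − 7/100·(0.987300))/(1+7/100) = 2431/2500 ≈ 0.972400
step 3 [3y] bond c/1=9/200: DF=(541879/500000 − 9/200·(0.987300+0.972400))/(1+9/200) = 9527/10000 ≈ 0.952700
step 4 [4y] zero: DF = P = 1149/1250 ≈ 0.919200
step 5 [5y] bond c/1=1/100: DF=(464669/500000 − 1/100·(0.987300+0.972400+0.952700+0.919200))/(1+1/100) = 4411/5000 ≈ 0.882200
step 6 [6y] swap r/1=1631/55507: DF=(1 − 1631/55507·(0.987300+0.972400+0.952700+0.919200+0.882200))/(1+1631/55507) = 8369/10000 ≈ 0.836900
step 7 [7y] bond c/1=21/400: DF=(71871/62500 − 21/400·(0.987300+0.972400+0.952700+0.919200+0.882200+0.836900))/(1+21/400) = 8157/10000 ≈ 0.815700
step 8 [8y] zero: DF = P = 7773/10000 ≈ 0.777300

1 1 9873/10000
2 2 2431/2500
3 3 9527/10000
4 4 1149/1250
5 5 4411/5000
6 6 8369/10000
7 7 8157/10000
8 8 7773/10000
f(3y,6y) = ((9527/10000)/(8369/10000) − 1)/(3) = 386/8369 ≈ 4.6123%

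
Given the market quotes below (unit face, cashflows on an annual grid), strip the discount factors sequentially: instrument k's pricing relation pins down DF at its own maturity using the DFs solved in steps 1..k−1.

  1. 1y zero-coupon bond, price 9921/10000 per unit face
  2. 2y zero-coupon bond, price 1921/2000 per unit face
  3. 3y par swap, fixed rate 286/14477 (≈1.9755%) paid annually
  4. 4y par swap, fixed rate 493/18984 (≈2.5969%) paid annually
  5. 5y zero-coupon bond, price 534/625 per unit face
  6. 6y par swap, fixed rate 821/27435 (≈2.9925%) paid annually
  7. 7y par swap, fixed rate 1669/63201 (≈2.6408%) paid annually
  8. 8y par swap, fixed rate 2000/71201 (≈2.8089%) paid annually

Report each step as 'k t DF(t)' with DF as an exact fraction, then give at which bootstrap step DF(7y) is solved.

step 1 [1y] zero: DF = P = 9921/10000 ≈ 0.992100
step 2 [2y] zero: DF = P = 1921/2000 ≈ 0.960500
step 3 [3y] swap r/1=286/14477: DF=(1 − 286/14477·(0.992100+0.960500))/(1+286/14477) = 2357/2500 ≈ 0.942800
step 4 [4y] swap r/1=493/18984: DF=(1 − 493/18984·(0.992100+0.960500+0.942800))/(1+493/18984) = 4507/5000 ≈ 0.901400
step 5 [5y] zero: DF = P = 534/625 ≈ 0.854400
step 6 [6y] swap r/1=821/27435: DF=(1 − 821/27435·(0.992100+0.960500+0.942800+0.901400+0.854400))/(1+821/27435) = 4179/5000 ≈ 0.835800
step 7 [7y] swap r/1=1669/63201: DF=(1 − 1669/63201·(0.992100+0.960500+0.942800+0.901400+0.854400+0.835800))/(1+1669/63201) = 8331/10000 ≈ 0.833100
step 8 [8y] swap r/1=2000/71201: DF=(1 − 2000/71201·(0.992100+0.960500+0.942800+0.901400+0.854400+0.835800+0.833100))/(1+2000/71201) = 4/5 ≈ 0.800000

1 1 9921/10000
2 2 1921/2000
3 3 2357/2500
4 4 4507/5000
5 5 534/625
6 6 4179/5000
7 7 8331/10000
8 8 4/5
DF(7y) is solved at step 7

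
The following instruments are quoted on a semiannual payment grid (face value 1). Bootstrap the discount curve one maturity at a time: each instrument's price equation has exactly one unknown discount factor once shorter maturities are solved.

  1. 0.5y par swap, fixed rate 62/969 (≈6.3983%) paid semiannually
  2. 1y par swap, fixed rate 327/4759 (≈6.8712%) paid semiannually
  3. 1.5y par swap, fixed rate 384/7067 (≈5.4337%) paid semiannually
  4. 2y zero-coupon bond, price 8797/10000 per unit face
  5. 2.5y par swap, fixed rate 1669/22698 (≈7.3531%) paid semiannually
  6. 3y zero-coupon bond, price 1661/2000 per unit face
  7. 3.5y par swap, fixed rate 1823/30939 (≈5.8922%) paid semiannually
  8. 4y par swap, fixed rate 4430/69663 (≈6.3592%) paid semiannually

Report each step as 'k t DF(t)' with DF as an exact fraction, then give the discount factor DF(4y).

1 1/2 969/1000
2 1 4673/5000
3 3/2 577/625
4 2 8797/10000
5 5/2 8331/10000
6 3 1661/2000
7 7/2 8177/10000
8 4 1557/2000
DF(4y) = 1557/2000 ≈ 0.778500

step 1 [0.5y] swap r/2=31/969: DF=(1 − 31/969·(0))/(1+31/969) = 969/1000 ≈ 0.969000
step 2 [1y] swap r/2=327/9518: DF=(1 − 327/9518·(0.969000))/(1+327/9518) = 4673/5000 ≈ 0.934600
step 3 [1.5y] swap r/2=192/7067: DF=(1 − 192/7067·(0.969000+0.934600))/(1+192/7067) = 577/625 ≈ 0.923200
step 4 [2y] zero: DF = P = 8797/10000 ≈ 0.879700
step 5 [2.5y] swap r/2=1669/45396: DF=(1 − 1669/45396·(0.969000+0.934600+0.923200+0.879700))/(1+1669/45396) = 8331/10000 ≈ 0.833100
step 6 [3y] zero: DF = P = 1661/2000 ≈ 0.830500
step 7 [3.5y] swap r/2=1823/61878: DF=(1 − 1823/61878·(0.969000+0.934600+0.923200+0.879700+0.833100+0.830500))/(1+1823/61878) = 8177/10000 ≈ 0.817700
step 8 [4y] swap r/2=2215/69663: DF=(1 − 2215/69663·(0.969000+0.934600+0.923200+0.879700+0.833100+0.830500+0.817700))/(1+2215/69663) = 1557/2000 ≈ 0.778500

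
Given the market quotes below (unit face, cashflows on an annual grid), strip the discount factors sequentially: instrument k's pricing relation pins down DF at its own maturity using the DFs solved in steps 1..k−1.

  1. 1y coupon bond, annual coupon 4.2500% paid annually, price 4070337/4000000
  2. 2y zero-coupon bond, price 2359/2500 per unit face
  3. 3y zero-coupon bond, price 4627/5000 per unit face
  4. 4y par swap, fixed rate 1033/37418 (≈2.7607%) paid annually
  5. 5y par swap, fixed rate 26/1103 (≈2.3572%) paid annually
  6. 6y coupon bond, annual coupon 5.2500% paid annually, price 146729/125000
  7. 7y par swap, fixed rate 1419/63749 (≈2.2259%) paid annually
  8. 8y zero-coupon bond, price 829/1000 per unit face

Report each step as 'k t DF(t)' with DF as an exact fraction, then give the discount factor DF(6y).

1 1 9761/10000
2 2 2359/2500
3 3 4627/5000
4 4 8967/10000
5 5 2227/2500
6 6 4421/5000
7 7 8581/10000
8 8 829/1000
DF(6y) = 4421/5000 ≈ 0.884200

step 1 [1y] bond c/1=17/400: DF=(4070337/4000000 − 17/400·(0))/(1+17/400) = 9761/10000 ≈ 0.976100
step 2 [2y] zero: DF = P = 2359/2500 ≈ 0.943600
step 3 [3y] zero: DF = P = 4627/5000 ≈ 0.925400
step 4 [4y] swap r/1=1033/37418: DF=(1 − 1033/37418·(0.976100+0.943600+0.925400))/(1+1033/37418) = 8967/10000 ≈ 0.896700
step 5 [5y] swap r/1=26/1103: DF=(1 − 26/1103·(0.976100+0.943600+0.925400+0.896700))/(1+26/1103) = 2227/2500 ≈ 0.890800
step 6 [6y] bond c/1=21/400: DF=(146729/125000 − 21/400·(0.976100+0.943600+0.925400+0.896700+0.890800))/(1+21/400) = 4421/5000 ≈ 0.884200
step 7 [7y] swap r/1=1419/63749: DF=(1 − 1419/63749·(0.976100+0.943600+0.925400+0.896700+0.890800+0.884200))/(1+1419/63749) = 8581/10000 ≈ 0.858100
step 8 [8y] zero: DF = P = 829/1000 ≈ 0.829000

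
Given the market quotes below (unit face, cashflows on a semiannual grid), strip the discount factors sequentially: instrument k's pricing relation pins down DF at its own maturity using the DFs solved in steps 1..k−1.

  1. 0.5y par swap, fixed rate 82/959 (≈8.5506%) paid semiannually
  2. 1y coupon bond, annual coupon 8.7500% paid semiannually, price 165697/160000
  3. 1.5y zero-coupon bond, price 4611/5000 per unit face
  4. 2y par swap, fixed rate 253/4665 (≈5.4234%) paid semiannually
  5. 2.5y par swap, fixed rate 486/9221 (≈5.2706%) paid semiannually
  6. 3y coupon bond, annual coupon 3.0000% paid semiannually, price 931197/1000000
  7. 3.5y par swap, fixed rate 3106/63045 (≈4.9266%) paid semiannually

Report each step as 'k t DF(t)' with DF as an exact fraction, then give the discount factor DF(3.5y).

1 1/2 959/1000
2 1 119/125
3 3/2 4611/5000
4 2 2247/2500
5 5/2 1757/2000
6 3 8493/10000
7 7/2 8447/10000
DF(3.5y) = 8447/10000 ≈ 0.844700

step 1 [0.5y] swap r/2=41/959: DF=(1 − 41/959·(0))/(1+41/959) = 959/1000 ≈ 0.959000
step 2 [1y] bond c/2=7/160: DF=(165697/160000 − 7/160·(0.959000))/(1+7/160) = 119/125 ≈ 0.952000
step 3 [1.5y] zero: DF = P = 4611/5000 ≈ 0.922200
step 4 [2y] swap r/2=253/9330: DF=(1 − 253/9330·(0.959000+0.952000+0.922200))/(1+253/9330) = 2247/2500 ≈ 0.898800
step 5 [2.5y] swap r/2=243/9221: DF=(1 − 243/9221·(0.959000+0.952000+0.922200+0.898800))/(1+243/9221) = 1757/2000 ≈ 0.878500
step 6 [3y] bond c/2=3/200: DF=(931197/1000000 − 3/200·(0.959000+0.952000+0.922200+0.898800+0.878500))/(1+3/200) = 8493/10000 ≈ 0.849300
step 7 [3.5y] swap r/2=1553/63045: DF=(1 − 1553/63045·(0.959000+0.952000+0.922200+0.898800+0.878500+0.849300))/(1+1553/63045) = 8447/10000 ≈ 0.844700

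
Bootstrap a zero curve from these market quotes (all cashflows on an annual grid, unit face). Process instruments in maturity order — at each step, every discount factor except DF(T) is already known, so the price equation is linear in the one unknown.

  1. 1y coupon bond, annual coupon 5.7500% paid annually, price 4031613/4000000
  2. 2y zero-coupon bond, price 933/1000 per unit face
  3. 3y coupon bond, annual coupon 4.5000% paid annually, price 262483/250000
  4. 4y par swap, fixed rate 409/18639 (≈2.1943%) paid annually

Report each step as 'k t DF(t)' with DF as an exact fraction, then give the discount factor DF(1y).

step 1 [1y] bond c/1=23/400: DF=(4031613/4000000 − 23/400·(0))/(1+23/400) = 9531/10000 ≈ 0.953100
step 2 [2y] zero: DF = P = 933/1000 ≈ 0.933000
step 3 [3y] bond c/1=9/200: DF=(262483/250000 − 9/200·(0.953100+0.933000))/(1+9/200) = 1847/2000 ≈ 0.923500
step 4 [4y] swap r/1=409/18639: DF=(1 − 409/18639·(0.953100+0.933000+0.923500))/(1+409/18639) = 4591/5000 ≈ 0.918200

1 1 9531/10000
2 2 933/1000
3 3 1847/2000
4 4 4591/5000
DF(1y) = 9531/10000 ≈ 0.953100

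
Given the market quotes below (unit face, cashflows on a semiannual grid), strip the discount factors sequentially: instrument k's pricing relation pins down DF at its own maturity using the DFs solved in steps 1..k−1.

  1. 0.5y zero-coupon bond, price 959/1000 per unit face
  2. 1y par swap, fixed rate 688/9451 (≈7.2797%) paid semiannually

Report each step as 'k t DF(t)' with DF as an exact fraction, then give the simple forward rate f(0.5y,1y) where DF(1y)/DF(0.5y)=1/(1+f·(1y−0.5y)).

1 1/2 959/1000
2 1 582/625
f(0.5y,1y) = ((959/1000)/(582/625) − 1)/(1/2) = 139/2328 ≈ 5.9708%

step 1 [0.5y] zero: DF = P = 959/1000 ≈ 0.959000
step 2 [1y] swap r/2=344/9451: DF=(1 − 344/9451·(0.959000))/(1+344/9451) = 582/625 ≈ 0.931200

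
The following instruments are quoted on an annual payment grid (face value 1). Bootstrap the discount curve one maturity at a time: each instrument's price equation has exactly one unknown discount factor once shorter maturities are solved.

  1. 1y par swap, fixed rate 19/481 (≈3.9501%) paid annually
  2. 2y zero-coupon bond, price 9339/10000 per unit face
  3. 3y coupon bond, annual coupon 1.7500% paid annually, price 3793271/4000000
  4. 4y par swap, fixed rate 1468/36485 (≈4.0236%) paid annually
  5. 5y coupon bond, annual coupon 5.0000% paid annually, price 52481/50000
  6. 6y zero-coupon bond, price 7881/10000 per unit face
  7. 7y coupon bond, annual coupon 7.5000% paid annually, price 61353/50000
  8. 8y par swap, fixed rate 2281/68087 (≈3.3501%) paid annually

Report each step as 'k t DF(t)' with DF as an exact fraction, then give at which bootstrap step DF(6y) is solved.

step 1 [1y] swap r/1=19/481: DF=(1 − 19/481·(0))/(1+19/481) = 481/500 ≈ 0.962000
step 2 [2y] zero: DF = P = 9339/10000 ≈ 0.933900
step 3 [3y] bond c/1=7/400: DF=(3793271/4000000 − 7/400·(0.962000+0.933900))/(1+7/400) = 4497/5000 ≈ 0.899400
step 4 [4y] swap r/1=1468/36485: DF=(1 − 1468/36485·(0.962000+0.933900+0.899400))/(1+1468/36485) = 2133/2500 ≈ 0.853200
step 5 [5y] bond c/1=1/20: DF=(52481/50000 − 1/20·(0.962000+0.933900+0.899400+0.853200))/(1+1/20) = 8259/10000 ≈ 0.825900
step 6 [6y] zero: DF = P = 7881/10000 ≈ 0.788100
step 7 [7y] bond c/1=3/40: DF=(61353/50000 − 3/40·(0.962000+0.933900+0.899400+0.853200+0.825900+0.788100))/(1+3/40) = 7743/10000 ≈ 0.774300
step 8 [8y] swap r/1=2281/68087: DF=(1 − 2281/68087·(0.962000+0.933900+0.899400+0.853200+0.825900+0.788100+0.774300))/(1+2281/68087) = 7719/10000 ≈ 0.771900

1 1 481/500
2 2 9339/10000
3 3 4497/5000
4 4 2133/2500
5 5 8259/10000
6 6 7881/10000
7 7 7743/10000
8 8 7719/10000
DF(6y) is solved at step 6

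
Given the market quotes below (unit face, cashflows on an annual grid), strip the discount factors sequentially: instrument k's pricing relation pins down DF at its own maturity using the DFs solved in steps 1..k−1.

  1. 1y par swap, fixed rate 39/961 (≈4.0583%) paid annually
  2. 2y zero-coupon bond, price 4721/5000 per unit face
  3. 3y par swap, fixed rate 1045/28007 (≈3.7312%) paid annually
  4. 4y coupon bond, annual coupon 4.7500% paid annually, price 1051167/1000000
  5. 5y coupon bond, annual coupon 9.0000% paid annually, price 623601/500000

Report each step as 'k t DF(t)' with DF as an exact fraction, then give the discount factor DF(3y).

step 1 [1y] swap r/1=39/961: DF=(1 − 39/961·(0))/(1+39/961) = 961/1000 ≈ 0.961000
step 2 [2y] zero: DF = P = 4721/5000 ≈ 0.944200
step 3 [3y] swap r/1=1045/28007: DF=(1 − 1045/28007·(0.961000+0.944200))/(1+1045/28007) = 1791/2000 ≈ 0.895500
step 4 [4y] bond c/1=19/400: DF=(1051167/1000000 − 19/400·(0.961000+0.944200+0.895500))/(1+19/400) = 1753/2000 ≈ 0.876500
step 5 [5y] bond c/1=9/100: DF=(623601/500000 − 9/100·(0.961000+0.944200+0.895500+0.876500))/(1+9/100) = 4203/5000 ≈ 0.840600

1 1 961/1000
2 2 4721/5000
3 3 1791/2000
4 4 1753/2000
5 5 4203/5000
DF(3y) = 1791/2000 ≈ 0.895500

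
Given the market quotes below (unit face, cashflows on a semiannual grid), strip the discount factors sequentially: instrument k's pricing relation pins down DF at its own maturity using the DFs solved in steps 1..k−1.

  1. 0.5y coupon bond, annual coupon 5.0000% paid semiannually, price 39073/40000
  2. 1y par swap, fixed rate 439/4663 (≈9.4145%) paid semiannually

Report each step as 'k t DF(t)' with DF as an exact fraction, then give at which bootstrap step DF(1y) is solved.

1 1/2 953/1000
2 1 4561/5000
DF(1y) is solved at step 2

step 1 [0.5y] bond c/2=1/40: DF=(39073/40000 − 1/40·(0))/(1+1/40) = 953/1000 ≈ 0.953000
step 2 [1y] swap r/2=439/9326: DF=(1 − 439/9326·(0.953000))/(1+439/9326) = 4561/5000 ≈ 0.912200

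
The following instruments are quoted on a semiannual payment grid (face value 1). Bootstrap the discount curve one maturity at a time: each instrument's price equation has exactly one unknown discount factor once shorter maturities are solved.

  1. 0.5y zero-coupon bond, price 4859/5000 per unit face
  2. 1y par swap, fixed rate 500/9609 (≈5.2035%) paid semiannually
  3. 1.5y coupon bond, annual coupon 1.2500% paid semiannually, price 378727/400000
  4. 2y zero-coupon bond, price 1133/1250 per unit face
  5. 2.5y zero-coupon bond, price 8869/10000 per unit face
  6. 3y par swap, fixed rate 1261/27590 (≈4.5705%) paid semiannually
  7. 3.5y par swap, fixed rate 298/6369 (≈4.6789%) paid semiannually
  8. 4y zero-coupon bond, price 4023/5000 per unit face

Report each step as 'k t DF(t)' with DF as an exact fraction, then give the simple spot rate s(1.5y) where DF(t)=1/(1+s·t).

step 1 [0.5y] zero: DF = P = 4859/5000 ≈ 0.971800
step 2 [1y] swap r/2=250/9609: DF=(1 − 250/9609·(0.971800))/(1+250/9609) = 19/20 ≈ 0.950000
step 3 [1.5y] bond c/2=1/160: DF=(378727/400000 − 1/160·(0.971800+0.950000))/(1+1/160) = 929/1000 ≈ 0.929000
step 4 [2y] zero: DF = P = 1133/1250 ≈ 0.906400
step 5 [2.5y] zero: DF = P = 8869/10000 ≈ 0.886900
step 6 [3y] swap r/2=1261/55180: DF=(1 − 1261/55180·(0.971800+0.950000+0.929000+0.906400+0.886900))/(1+1261/55180) = 8739/10000 ≈ 0.873900
step 7 [3.5y] swap r/2=149/6369: DF=(1 − 149/6369·(0.971800+0.950000+0.929000+0.906400+0.886900+0.873900))/(1+149/6369) = 851/1000 ≈ 0.851000
step 8 [4y] zero: DF = P = 4023/5000 ≈ 0.804600

1 1/2 4859/5000
2 1 19/20
3 3/2 929/1000
4 2 1133/1250
5 5/2 8869/10000
6 3 8739/10000
7 7/2 851/1000
8 4 4023/5000
s(1.5y) = (1/(929/1000) − 1)/(3/2) = 142/2787 ≈ 5.0951%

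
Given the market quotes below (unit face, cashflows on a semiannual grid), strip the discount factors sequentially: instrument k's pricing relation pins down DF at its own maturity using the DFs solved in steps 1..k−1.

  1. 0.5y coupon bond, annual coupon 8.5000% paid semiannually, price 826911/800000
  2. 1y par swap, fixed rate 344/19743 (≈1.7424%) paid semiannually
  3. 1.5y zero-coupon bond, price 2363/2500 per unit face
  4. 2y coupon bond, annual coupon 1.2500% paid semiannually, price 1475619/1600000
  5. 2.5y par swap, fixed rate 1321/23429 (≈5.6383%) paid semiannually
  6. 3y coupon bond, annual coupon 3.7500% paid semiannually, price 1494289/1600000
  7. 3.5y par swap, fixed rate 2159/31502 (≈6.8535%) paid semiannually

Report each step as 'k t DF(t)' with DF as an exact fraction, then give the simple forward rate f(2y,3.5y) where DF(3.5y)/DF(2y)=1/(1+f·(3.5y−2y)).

1 1/2 1983/2000
2 1 2457/2500
3 3/2 2363/2500
4 2 1123/1250
5 5/2 8679/10000
6 3 1661/2000
7 7/2 7841/10000
f(2y,3.5y) = ((1123/1250)/(7841/10000) − 1)/(3/2) = 762/7841 ≈ 9.7181%

step 1 [0.5y] bond c/2=17/400: DF=(826911/800000 − 17/400·(0))/(1+17/400) = 1983/2000 ≈ 0.991500
step 2 [1y] swap r/2=172/19743: DF=(1 − 172/19743·(0.991500))/(1+172/19743) = 2457/2500 ≈ 0.982800
step 3 [1.5y] zero: DF = P = 2363/2500 ≈ 0.945200
step 4 [2y] bond c/2=1/160: DF=(1475619/1600000 − 1/160·(0.991500+0.982800+0.945200))/(1+1/160) = 1123/1250 ≈ 0.898400
step 5 [2.5y] swap r/2=1321/46858: DF=(1 − 1321/46858·(0.991500+0.982800+0.945200+0.898400))/(1+1321/46858) = 8679/10000 ≈ 0.867900
step 6 [3y] bond c/2=3/160: DF=(1494289/1600000 − 3/160·(0.991500+0.982800+0.945200+0.898400+0.867900))/(1+3/160) = 1661/2000 ≈ 0.830500
step 7 [3.5y] swap r/2=2159/63004: DF=(1 − 2159/63004·(0.991500+0.982800+0.945200+0.898400+0.867900+0.830500))/(1+2159/63004) = 7841/10000 ≈ 0.784100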